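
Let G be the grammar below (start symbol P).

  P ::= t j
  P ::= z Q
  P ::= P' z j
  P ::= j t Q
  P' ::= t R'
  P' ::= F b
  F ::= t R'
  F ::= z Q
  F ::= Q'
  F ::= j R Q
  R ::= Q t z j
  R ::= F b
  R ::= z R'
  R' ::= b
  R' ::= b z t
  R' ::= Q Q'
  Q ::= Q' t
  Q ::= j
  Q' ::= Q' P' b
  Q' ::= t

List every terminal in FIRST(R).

From R ::= Q t z j: add FIRST(Q) = { j, t }.
From R ::= F b: add FIRST(F) = { j, t, z }.
R ::= z R' contributes {z}.
Union: FIRST(R) = { j, t, z }.

{ j, t, z }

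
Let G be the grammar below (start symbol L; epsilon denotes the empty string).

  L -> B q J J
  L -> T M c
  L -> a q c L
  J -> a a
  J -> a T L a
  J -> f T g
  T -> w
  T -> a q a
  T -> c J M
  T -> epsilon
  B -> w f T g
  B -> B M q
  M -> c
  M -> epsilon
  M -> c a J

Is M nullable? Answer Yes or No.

M has an epsilon-production, so M ⇒ epsilon.

Yes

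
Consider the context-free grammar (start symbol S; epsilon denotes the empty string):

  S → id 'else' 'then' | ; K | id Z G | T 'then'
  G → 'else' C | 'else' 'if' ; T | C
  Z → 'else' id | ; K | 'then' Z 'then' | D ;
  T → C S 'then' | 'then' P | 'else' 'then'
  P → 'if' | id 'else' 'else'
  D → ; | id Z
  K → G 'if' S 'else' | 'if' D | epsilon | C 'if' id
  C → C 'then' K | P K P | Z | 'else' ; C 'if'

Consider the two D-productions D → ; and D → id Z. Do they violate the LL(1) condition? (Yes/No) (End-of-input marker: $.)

FIRST(;) = { ; } and FIRST(id Z) = { id }.
The FIRST sets are disjoint and neither alternative is nullable — no conflict.

No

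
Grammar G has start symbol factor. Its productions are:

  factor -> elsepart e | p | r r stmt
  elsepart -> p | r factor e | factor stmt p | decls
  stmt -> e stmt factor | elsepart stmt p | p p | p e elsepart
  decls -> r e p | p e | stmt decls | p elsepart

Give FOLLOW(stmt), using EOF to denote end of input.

{ EOF, e, p, r }

In factor -> r r stmt: stmt is at the end, add FOLLOW(factor) = { EOF, e, p, r }.
In elsepart -> factor stmt p: add FIRST(p) = { p }.
In stmt -> e stmt factor: add FIRST(factor) = { e, p, r }.
In stmt -> elsepart stmt p: add FIRST(p) = { p }.
In decls -> stmt decls: add FIRST(decls) = { e, p, r }.
Union: FOLLOW(stmt) = { EOF, e, p, r }.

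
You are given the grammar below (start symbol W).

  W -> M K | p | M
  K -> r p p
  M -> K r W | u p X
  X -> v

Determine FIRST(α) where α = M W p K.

{ r, u }

Add FIRST(M) = { r, u }; M is not nullable, stop.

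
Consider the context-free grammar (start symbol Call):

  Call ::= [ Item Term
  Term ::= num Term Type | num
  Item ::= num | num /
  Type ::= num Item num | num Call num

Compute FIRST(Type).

{ num }

Type ::= num Item num contributes {num}.
Type ::= num Call num contributes {num}.
Union: FIRST(Type) = { num }.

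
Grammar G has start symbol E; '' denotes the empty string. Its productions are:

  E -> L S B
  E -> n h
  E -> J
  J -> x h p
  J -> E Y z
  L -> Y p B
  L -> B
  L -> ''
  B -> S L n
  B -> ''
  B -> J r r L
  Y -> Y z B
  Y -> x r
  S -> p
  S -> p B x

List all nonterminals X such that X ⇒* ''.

{ B, L }

Directly nullable (have an ''-production): L, B.
No other nonterminal has a production whose RHS symbols are all nullable.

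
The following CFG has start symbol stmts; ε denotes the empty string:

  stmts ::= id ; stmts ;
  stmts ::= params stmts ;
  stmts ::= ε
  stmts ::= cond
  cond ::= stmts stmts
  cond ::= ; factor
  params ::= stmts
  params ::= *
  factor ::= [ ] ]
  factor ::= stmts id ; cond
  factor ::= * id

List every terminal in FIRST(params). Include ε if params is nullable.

From params ::= stmts: add FIRST(stmts) = { *, ;, id, ε } (including ε since stmts is nullable).
params ::= * contributes {*}.
Union: FIRST(params) = { *, ;, id, ε }.

{ *, ;, id, ε }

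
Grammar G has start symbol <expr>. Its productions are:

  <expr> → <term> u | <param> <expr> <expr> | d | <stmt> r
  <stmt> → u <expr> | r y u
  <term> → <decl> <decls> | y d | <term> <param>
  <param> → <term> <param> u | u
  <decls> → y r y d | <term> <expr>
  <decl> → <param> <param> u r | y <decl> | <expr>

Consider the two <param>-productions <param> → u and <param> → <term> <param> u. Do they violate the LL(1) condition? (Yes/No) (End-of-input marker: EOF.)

Yes

FIRST(u) = { u } and FIRST(<term> <param> u) = { d, r, u, y }.
Both contain u, so the two alternatives are not disjoint — LL(1) conflict.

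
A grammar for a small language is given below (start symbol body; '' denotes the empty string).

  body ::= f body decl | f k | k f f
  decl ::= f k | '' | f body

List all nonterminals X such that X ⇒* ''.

{ decl }

Directly nullable (have an ''-production): decl.
No other nonterminal has a production whose RHS symbols are all nullable.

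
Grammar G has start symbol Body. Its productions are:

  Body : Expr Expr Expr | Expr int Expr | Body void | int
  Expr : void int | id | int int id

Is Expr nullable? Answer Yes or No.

No nonterminal in this grammar is nullable.
No production of Expr has an RHS whose symbols are all nullable, so Expr is not nullable.

No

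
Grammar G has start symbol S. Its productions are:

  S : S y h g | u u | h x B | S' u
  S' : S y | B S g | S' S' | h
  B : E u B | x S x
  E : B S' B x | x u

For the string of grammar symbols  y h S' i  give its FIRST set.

y is a terminal; add {y} and stop.

{ y }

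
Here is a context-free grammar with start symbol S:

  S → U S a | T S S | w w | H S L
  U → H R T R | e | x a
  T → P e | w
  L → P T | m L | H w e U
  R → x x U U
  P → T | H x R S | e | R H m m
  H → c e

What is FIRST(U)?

From U → H R T R: add FIRST(H) = { c }.
U → e contributes {e}.
U → x a contributes {x}.
Union: FIRST(U) = { c, e, x }.

{ c, e, x }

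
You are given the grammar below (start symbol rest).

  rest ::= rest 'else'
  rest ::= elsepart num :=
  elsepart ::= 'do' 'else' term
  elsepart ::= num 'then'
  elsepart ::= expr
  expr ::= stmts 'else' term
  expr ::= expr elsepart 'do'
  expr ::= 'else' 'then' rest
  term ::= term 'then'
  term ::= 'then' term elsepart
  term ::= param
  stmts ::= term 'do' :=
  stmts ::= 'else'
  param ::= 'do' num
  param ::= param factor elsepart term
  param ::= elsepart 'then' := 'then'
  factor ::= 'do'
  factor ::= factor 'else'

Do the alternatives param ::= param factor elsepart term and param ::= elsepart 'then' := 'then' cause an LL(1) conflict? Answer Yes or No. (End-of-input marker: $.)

FIRST(param factor elsepart term) = { 'do', 'else', 'then', num } and FIRST(elsepart 'then' := 'then') = { 'do', 'else', 'then', num }.
Both contain 'do', so the two alternatives are not disjoint — LL(1) conflict.

Yes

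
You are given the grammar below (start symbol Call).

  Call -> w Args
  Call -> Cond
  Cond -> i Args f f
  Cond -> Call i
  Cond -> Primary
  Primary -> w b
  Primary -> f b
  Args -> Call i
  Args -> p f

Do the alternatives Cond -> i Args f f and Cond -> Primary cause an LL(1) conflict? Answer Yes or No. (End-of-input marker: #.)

FIRST(i Args f f) = { i } and FIRST(Primary) = { f, w }.
The FIRST sets are disjoint and neither alternative is nullable — no conflict.

No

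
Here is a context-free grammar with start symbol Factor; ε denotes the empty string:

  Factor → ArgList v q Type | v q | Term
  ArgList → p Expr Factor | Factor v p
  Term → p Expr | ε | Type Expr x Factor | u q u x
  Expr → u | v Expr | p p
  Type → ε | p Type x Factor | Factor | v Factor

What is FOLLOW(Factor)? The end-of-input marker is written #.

Factor is the start symbol, so # ∈ FOLLOW(Factor).
In ArgList → p Expr Factor: Factor is at the end, add FOLLOW(ArgList) = { v }.
In ArgList → Factor v p: add FIRST(v p) = { v }.
In Term → Type Expr x Factor: Factor is at the end, add FOLLOW(Term) = { #, p, u, v, x }.
In Type → p Type x Factor: Factor is at the end, add FOLLOW(Type) = { #, p, u, v, x }.
In Type → Factor: Factor is at the end, add FOLLOW(Type) = { #, p, u, v, x }.
In Type → v Factor: Factor is at the end, add FOLLOW(Type) = { #, p, u, v, x }.
Union: FOLLOW(Factor) = { #, p, u, v, x }.

{ #, p, u, v, x }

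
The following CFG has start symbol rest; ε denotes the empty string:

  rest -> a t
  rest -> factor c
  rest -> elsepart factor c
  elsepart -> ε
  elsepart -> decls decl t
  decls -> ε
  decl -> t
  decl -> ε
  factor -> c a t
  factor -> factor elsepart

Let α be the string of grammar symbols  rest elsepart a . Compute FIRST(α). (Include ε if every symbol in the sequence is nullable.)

Add FIRST(rest) = { a, c, t }; rest is not nullable, stop.

{ a, c, t }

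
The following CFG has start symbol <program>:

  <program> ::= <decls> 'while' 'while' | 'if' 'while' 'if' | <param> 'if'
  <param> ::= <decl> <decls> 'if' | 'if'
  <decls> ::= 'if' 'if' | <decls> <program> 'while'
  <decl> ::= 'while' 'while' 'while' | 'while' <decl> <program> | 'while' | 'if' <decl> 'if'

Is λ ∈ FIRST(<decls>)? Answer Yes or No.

No nonterminal in this grammar is nullable.
No production of <decls> has an RHS whose symbols are all nullable, so <decls> is not nullable.

No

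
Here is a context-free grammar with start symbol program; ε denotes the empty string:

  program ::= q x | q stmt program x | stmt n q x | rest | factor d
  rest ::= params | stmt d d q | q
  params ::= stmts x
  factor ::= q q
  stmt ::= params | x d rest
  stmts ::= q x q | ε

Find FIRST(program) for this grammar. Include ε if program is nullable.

program ::= q x contributes {q}.
program ::= q stmt program x contributes {q}.
From program ::= stmt n q x: add FIRST(stmt) = { q, x }.
From program ::= rest: add FIRST(rest) = { q, x }.
From program ::= factor d: add FIRST(factor) = { q }.
Union: FIRST(program) = { q, x }.

{ q, x }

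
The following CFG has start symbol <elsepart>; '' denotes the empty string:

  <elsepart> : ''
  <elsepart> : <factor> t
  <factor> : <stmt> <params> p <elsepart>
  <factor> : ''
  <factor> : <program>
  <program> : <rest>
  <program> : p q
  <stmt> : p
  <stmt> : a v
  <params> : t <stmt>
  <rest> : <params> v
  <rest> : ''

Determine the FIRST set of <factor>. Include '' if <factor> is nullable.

{ a, p, t, '' }

From <factor> : <stmt> <params> p <elsepart>: add FIRST(<stmt>) = { a, p }.
<factor> : '' contributes ''.
From <factor> : <program>: add FIRST(<program>) = { p, t, '' } (including '' since <program> is nullable).
Union: FIRST(<factor>) = { a, p, t, '' }.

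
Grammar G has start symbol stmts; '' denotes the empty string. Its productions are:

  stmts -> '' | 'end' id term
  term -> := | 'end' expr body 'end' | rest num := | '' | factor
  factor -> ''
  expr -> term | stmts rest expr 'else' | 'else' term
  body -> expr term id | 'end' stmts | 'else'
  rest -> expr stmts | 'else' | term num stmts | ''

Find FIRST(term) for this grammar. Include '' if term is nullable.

term -> := contributes {:=}.
term -> 'end' expr body 'end' contributes {'end'}.
From term -> rest num :=: rest nullable, take FIRST(rest) ∪ {num} = { 'else', 'end', :=, num }.
term -> '' contributes ''.
From term -> factor: add FIRST(factor) = { '' } (including '' since factor is nullable).
Union: FIRST(term) = { 'else', 'end', :=, num, '' }.

{ 'else', 'end', :=, num, '' }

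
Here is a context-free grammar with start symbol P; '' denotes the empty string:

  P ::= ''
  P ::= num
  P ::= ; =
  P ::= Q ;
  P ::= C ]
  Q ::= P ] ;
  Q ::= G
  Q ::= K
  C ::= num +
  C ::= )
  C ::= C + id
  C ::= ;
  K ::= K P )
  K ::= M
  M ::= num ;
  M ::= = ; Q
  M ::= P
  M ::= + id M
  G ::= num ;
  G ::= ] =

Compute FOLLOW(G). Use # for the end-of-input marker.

In Q ::= G: G is at the end, add FOLLOW(Q) = { ), +, ;, =, ], num }.
Union: FOLLOW(G) = { ), +, ;, =, ], num }.

{ ), +, ;, =, ], num }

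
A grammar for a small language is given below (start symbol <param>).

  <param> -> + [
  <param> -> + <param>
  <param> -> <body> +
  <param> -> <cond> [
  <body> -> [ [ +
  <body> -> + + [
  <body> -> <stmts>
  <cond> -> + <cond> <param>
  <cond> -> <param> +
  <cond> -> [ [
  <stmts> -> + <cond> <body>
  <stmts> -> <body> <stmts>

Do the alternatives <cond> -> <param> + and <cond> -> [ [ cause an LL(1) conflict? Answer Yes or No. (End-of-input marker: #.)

FIRST(<param> +) = { +, [ } and FIRST([ [) = { [ }.
Both contain [, so the two alternatives are not disjoint — LL(1) conflict.

Yes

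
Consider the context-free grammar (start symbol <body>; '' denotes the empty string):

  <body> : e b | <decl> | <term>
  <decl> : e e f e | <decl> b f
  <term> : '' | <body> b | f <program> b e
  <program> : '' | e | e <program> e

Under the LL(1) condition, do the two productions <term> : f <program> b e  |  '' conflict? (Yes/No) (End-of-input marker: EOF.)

FIRST(f <program> b e) = { f } and FIRST('') = { '' }.
The second is nullable but FOLLOW(<term>) = { EOF, b } is disjoint from FIRST of the first.

No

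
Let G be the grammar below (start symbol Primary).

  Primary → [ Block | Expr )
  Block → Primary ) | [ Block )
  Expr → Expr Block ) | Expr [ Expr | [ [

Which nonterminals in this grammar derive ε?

No nonterminal has an empty production or an RHS whose symbols are all nullable.

{ } (none)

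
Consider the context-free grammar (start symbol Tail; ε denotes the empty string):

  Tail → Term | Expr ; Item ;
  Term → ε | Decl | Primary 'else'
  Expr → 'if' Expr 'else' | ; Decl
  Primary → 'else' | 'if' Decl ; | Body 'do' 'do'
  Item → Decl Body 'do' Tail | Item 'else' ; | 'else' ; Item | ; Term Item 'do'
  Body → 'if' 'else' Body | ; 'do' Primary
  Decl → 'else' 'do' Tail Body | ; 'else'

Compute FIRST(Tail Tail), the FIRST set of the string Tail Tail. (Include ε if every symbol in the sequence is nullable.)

{ 'else', 'if', ;, ε }

Add FIRST(Tail)\{ε} = { 'else', 'if', ; }; Tail is nullable, continue.
Add FIRST(Tail)\{ε} = { 'else', 'if', ; }; Tail is nullable, continue.
Every symbol is nullable, so include ε.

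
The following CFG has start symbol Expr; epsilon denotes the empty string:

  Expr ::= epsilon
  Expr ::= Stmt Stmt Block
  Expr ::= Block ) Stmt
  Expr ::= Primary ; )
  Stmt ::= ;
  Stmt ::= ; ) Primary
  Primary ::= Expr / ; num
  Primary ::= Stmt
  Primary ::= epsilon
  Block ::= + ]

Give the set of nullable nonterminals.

Directly nullable (have an epsilon-production): Expr, Primary.
No other nonterminal has a production whose RHS symbols are all nullable.

{ Expr, Primary }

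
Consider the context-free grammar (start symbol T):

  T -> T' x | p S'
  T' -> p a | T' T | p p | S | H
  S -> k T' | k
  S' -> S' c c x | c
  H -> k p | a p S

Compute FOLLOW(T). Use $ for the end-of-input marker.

T is the start symbol, so $ ∈ FOLLOW(T).
In T' -> T' T: T is at the end, add FOLLOW(T') = { a, k, p, x }.
Union: FOLLOW(T) = { $, a, k, p, x }.

{ $, a, k, p, x }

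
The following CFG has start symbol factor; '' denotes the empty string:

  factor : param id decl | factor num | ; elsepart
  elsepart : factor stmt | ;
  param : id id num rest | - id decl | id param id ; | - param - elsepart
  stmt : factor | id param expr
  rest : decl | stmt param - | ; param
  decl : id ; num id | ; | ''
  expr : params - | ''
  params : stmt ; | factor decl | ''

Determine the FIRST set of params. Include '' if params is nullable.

From params : stmt ;: add FIRST(stmt) = { -, ;, id }.
From params : factor decl: add FIRST(factor) = { -, ;, id }.
params : '' contributes ''.
Union: FIRST(params) = { -, ;, id, '' }.

{ -, ;, id, '' }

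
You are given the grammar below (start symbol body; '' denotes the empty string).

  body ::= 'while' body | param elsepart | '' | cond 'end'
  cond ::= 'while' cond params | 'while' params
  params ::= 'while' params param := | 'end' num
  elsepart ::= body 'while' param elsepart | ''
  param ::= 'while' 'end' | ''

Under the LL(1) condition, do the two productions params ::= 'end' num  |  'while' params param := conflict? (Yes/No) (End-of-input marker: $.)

FIRST('end' num) = { 'end' } and FIRST('while' params param :=) = { 'while' }.
The FIRST sets are disjoint and neither alternative is nullable — no conflict.

No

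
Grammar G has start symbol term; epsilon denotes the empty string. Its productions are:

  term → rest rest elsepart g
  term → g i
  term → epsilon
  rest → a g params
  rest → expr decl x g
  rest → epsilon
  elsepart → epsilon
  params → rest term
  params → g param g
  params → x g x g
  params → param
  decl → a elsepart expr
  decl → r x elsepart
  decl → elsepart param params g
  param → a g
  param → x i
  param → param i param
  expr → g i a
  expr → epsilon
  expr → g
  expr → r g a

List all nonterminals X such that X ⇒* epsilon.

{ elsepart, expr, params, rest, term }

Directly nullable (have an epsilon-production): term, rest, elsepart, expr.
params → rest term with every symbol nullable, so params is nullable.
No other nonterminal has a production whose RHS symbols are all nullable.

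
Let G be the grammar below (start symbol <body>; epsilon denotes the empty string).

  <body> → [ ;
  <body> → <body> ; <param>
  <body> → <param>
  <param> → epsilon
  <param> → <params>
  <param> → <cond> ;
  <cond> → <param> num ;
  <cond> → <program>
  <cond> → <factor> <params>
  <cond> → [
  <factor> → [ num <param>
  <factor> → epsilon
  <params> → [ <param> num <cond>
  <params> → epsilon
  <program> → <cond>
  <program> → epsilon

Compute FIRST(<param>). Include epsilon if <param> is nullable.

{ ;, [, num, epsilon }

<param> → epsilon contributes epsilon.
From <param> → <params>: add FIRST(<params>) = { [, epsilon } (including epsilon since <params> is nullable).
From <param> → <cond> ;: <cond> nullable, take FIRST(<cond>) ∪ {;} = { ;, [, num }.
Union: FIRST(<param>) = { ;, [, num, epsilon }.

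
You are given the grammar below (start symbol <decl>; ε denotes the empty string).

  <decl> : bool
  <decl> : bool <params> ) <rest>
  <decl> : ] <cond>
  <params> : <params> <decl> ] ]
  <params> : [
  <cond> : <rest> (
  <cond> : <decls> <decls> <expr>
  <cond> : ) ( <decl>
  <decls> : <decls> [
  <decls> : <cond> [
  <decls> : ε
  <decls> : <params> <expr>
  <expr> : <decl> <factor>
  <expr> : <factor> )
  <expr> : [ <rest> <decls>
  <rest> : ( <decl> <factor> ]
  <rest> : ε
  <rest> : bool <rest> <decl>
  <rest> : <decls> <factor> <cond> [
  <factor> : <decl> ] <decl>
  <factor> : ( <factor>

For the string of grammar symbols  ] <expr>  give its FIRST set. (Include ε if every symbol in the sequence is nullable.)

] is a terminal; add {]} and stop.

{ ] }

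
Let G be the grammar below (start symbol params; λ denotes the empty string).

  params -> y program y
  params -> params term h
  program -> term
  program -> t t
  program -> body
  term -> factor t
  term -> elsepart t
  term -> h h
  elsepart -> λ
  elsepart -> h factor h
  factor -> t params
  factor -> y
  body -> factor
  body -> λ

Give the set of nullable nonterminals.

{ body, elsepart, program }

Directly nullable (have an λ-production): elsepart, body.
program -> body with every symbol nullable, so program is nullable.
No other nonterminal has a production whose RHS symbols are all nullable.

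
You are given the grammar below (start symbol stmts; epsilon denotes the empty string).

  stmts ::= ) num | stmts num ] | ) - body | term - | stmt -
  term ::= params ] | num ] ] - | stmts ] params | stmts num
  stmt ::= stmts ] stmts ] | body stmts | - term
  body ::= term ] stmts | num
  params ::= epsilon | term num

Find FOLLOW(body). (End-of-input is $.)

{ $, ), -, ], num }

In stmts ::= ) - body: body is at the end, add FOLLOW(stmts) = { $, ), -, ], num }.
In stmt ::= body stmts: add FIRST(stmts) = { ), -, ], num }.
Union: FOLLOW(body) = { $, ), -, ], num }.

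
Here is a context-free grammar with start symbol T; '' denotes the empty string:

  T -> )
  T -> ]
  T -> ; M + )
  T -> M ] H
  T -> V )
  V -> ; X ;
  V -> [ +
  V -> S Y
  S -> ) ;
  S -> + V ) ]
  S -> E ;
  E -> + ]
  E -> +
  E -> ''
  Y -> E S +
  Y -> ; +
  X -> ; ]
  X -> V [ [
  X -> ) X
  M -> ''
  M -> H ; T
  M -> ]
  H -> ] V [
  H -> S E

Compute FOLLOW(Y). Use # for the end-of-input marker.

{ ), [ }

In V -> S Y: Y is at the end, add FOLLOW(V) = { ), [ }.
Union: FOLLOW(Y) = { ), [ }.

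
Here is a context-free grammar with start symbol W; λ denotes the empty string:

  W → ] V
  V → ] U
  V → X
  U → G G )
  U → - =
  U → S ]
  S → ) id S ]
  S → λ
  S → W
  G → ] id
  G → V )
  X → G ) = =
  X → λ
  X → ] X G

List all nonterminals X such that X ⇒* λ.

Directly nullable (have an λ-production): S, X.
V → X with every symbol nullable, so V is nullable.
No other nonterminal has a production whose RHS symbols are all nullable.

{ S, V, X }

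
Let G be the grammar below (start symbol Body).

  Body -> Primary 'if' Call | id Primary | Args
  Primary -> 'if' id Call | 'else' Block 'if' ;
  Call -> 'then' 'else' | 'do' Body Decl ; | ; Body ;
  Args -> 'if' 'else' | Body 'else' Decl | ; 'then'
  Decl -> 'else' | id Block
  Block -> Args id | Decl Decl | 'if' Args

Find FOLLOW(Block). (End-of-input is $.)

In Primary -> 'else' Block 'if' ;: add FIRST('if' ;) = { 'if' }.
In Decl -> id Block: Block is at the end, add FOLLOW(Decl) = { $, 'else', 'if', ;, id }.
Union: FOLLOW(Block) = { $, 'else', 'if', ;, id }.

{ $, 'else', 'if', ;, id }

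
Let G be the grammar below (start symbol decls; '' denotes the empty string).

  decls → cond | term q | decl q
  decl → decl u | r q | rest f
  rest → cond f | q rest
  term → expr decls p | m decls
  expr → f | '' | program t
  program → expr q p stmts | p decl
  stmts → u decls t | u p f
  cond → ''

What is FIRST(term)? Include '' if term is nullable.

From term → expr decls p: expr, decls nullable, take FIRST(expr) ∪ FIRST(decls) ∪ {p} = { f, m, p, q, r }.
term → m decls contributes {m}.
Union: FIRST(term) = { f, m, p, q, r }.

{ f, m, p, q, r }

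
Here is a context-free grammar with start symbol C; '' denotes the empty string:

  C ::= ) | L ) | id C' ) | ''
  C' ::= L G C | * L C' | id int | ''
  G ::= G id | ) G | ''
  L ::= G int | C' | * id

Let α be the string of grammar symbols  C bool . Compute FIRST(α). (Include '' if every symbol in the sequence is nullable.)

Add FIRST(C)\{''} = { ), *, id, int }; C is nullable, continue.
bool is a terminal; add {bool} and stop.

{ ), *, bool, id, int }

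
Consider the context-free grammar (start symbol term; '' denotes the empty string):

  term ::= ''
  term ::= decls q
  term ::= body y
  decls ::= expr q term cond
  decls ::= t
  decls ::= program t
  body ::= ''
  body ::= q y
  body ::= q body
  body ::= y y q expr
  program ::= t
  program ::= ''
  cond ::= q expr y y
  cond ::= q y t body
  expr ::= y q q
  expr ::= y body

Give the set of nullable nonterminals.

Directly nullable (have an ''-production): term, body, program.
No other nonterminal has a production whose RHS symbols are all nullable.

{ body, program, term }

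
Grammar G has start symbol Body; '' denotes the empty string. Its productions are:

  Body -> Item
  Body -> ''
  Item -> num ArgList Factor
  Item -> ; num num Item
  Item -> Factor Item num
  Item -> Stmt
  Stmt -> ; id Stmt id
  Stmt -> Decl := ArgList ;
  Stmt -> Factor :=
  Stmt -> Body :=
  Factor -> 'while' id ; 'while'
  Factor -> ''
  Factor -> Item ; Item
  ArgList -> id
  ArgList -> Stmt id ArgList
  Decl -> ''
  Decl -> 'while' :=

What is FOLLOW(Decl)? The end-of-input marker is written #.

{ := }

In Stmt -> Decl := ArgList ;: add FIRST(:= ArgList ;) = { := }.
Union: FOLLOW(Decl) = { := }.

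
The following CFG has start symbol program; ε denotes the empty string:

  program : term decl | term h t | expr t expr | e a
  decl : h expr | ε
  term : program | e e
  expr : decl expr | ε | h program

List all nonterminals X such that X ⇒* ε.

Directly nullable (have an ε-production): decl, expr.
No other nonterminal has a production whose RHS symbols are all nullable.

{ decl, expr }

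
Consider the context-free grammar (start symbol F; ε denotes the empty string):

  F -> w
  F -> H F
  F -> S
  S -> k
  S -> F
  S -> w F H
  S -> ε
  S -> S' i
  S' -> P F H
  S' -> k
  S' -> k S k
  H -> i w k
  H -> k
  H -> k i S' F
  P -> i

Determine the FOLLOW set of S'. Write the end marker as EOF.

{ EOF, i, k, w }

In S -> S' i: add FIRST(i) = { i }.
In H -> k i S' F: add FIRST(F)\{ε} = { i, k, w }.
  Since F is nullable, also add FOLLOW(H) = { EOF, i, k, w }.
Union: FOLLOW(S') = { EOF, i, k, w }.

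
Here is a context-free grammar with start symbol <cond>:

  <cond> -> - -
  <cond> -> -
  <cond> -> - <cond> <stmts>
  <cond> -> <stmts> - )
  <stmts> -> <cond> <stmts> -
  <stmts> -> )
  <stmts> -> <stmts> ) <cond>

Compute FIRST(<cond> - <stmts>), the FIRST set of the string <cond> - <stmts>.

Add FIRST(<cond>) = { ), - }; <cond> is not nullable, stop.

{ ), - }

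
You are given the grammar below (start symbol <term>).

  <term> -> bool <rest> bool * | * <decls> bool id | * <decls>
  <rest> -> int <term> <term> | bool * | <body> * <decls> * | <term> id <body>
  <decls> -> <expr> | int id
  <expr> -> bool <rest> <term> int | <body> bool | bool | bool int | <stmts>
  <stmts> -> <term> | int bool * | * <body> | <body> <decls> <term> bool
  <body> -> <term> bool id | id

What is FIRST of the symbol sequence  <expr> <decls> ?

Add FIRST(<expr>) = { *, bool, id, int }; <expr> is not nullable, stop.

{ *, bool, id, int }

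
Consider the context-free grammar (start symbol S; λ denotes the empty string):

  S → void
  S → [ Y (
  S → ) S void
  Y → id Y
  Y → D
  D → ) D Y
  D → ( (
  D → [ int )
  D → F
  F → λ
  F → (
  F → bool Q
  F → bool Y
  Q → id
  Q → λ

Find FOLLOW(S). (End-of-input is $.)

S is the start symbol, so $ ∈ FOLLOW(S).
In S → ) S void: add FIRST(void) = { void }.
Union: FOLLOW(S) = { $, void }.

{ $, void }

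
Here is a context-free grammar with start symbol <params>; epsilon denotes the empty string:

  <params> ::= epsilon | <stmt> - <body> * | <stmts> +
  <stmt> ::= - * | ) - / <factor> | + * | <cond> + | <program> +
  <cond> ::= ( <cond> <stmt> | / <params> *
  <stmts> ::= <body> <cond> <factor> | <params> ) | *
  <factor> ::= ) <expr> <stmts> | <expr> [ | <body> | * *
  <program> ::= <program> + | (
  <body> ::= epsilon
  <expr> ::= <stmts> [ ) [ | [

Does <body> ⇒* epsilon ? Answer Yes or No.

<body> has an epsilon-production, so <body> ⇒ epsilon.

Yes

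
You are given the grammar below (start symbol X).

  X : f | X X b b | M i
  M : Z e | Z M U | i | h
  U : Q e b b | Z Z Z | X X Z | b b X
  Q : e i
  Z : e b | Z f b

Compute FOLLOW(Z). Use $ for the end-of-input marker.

{ b, e, f, h, i }

In M : Z e: add FIRST(e) = { e }.
In M : Z M U: add FIRST(M U) = { e, h, i }.
In U : Z Z Z: add FIRST(Z Z) = { e }.
In U : Z Z Z: add FIRST(Z) = { e }.
In U : Z Z Z: Z is at the end, add FOLLOW(U) = { b, e, f, h, i }.
In U : X X Z: Z is at the end, add FOLLOW(U) = { b, e, f, h, i }.
In Z : Z f b: add FIRST(f b) = { f }.
Union: FOLLOW(Z) = { b, e, f, h, i }.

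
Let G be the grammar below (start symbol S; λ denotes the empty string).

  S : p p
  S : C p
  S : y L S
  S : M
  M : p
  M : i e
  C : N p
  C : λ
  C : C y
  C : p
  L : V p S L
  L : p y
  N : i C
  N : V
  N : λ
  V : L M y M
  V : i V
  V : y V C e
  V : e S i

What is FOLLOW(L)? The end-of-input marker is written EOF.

In S : y L S: add FIRST(S) = { e, i, p, y }.
In L : V p S L: L is at the end, add FOLLOW(L) = { e, i, p, y }.
In V : L M y M: add FIRST(M y M) = { i, p }.
Union: FOLLOW(L) = { e, i, p, y }.

{ e, i, p, y }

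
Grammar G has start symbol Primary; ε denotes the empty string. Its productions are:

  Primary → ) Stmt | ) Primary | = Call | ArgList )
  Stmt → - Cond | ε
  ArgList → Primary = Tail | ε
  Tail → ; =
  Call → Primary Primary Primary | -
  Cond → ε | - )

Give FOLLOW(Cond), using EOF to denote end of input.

In Stmt → - Cond: Cond is at the end, add FOLLOW(Stmt) = { EOF, ), = }.
Union: FOLLOW(Cond) = { EOF, ), = }.

{ EOF, ), = }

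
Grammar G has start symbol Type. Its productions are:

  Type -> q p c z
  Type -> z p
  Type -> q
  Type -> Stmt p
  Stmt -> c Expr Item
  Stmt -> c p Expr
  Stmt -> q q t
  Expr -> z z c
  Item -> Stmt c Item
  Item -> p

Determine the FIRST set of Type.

Type -> q p c z contributes {q}.
Type -> z p contributes {z}.
Type -> q contributes {q}.
From Type -> Stmt p: add FIRST(Stmt) = { c, q }.
Union: FIRST(Type) = { c, q, z }.

{ c, q, z }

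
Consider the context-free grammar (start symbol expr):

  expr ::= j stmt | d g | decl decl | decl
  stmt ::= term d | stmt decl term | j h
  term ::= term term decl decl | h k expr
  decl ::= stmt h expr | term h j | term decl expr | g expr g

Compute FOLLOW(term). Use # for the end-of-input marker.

{ #, d, g, h, j }

In stmt ::= term d: add FIRST(d) = { d }.
In stmt ::= stmt decl term: term is at the end, add FOLLOW(stmt) = { #, d, g, h, j }.
In term ::= term term decl decl: add FIRST(term decl decl) = { h }.
In term ::= term term decl decl: add FIRST(decl decl) = { g, h, j }.
In decl ::= term h j: add FIRST(h j) = { h }.
In decl ::= term decl expr: add FIRST(decl expr) = { g, h, j }.
Union: FOLLOW(term) = { #, d, g, h, j }.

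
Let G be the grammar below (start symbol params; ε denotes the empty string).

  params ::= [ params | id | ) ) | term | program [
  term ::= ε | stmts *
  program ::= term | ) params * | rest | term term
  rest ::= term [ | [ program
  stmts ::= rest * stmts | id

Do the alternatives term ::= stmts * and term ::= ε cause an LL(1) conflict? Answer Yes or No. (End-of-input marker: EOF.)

FIRST(stmts *) = { [, id } and FIRST(ε) = { ε }.
The second alternative is nullable and FOLLOW(term) = { EOF, *, [, id } shares [ with FIRST of the first — conflict.

Yes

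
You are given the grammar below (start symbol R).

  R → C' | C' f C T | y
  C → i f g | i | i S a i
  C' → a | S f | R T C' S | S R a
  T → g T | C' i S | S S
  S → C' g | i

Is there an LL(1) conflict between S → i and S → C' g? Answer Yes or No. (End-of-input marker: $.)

FIRST(i) = { i } and FIRST(C' g) = { a, i, y }.
Both contain i, so the two alternatives are not disjoint — LL(1) conflict.

Yes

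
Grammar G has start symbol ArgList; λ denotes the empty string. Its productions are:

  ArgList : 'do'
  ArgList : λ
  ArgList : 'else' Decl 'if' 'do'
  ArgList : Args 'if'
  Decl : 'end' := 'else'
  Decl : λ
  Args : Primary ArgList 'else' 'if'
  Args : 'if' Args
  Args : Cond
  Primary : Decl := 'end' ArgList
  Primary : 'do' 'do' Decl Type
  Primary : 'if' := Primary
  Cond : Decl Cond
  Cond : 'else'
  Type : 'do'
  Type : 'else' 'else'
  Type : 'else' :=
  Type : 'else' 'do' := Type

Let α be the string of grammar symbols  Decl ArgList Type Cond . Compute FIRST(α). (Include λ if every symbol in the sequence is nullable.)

Add FIRST(Decl)\{λ} = { 'end' }; Decl is nullable, continue.
Add FIRST(ArgList)\{λ} = { 'do', 'else', 'end', 'if', := }; ArgList is nullable, continue.
Add FIRST(Type) = { 'do', 'else' }; Type is not nullable, stop.

{ 'do', 'else', 'end', 'if', := }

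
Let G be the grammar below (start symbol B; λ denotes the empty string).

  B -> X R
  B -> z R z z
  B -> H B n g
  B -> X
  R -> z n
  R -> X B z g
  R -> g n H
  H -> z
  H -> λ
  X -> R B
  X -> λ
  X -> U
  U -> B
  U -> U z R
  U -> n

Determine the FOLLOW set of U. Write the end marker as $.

In X -> U: U is at the end, add FOLLOW(X) = { $, g, n, z }.
In U -> U z R: add FIRST(z R) = { z }.
Union: FOLLOW(U) = { $, g, n, z }.

{ $, g, n, z }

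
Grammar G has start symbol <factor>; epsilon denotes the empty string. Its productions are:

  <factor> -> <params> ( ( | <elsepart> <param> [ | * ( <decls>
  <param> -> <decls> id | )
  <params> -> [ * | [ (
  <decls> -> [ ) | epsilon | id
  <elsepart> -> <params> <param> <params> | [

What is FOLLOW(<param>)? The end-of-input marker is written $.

{ [ }

In <factor> -> <elsepart> <param> [: add FIRST([) = { [ }.
In <elsepart> -> <params> <param> <params>: add FIRST(<params>) = { [ }.
Union: FOLLOW(<param>) = { [ }.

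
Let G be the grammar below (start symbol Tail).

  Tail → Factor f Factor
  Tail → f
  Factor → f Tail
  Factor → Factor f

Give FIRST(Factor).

Factor → f Tail contributes {f}.
From Factor → Factor f: add FIRST(Factor) = { f }.
Union: FIRST(Factor) = { f }.

{ f }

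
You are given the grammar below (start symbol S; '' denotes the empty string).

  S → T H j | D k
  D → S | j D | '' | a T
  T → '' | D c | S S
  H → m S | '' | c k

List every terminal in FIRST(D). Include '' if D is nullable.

{ a, c, j, k, m, '' }

From D → S: add FIRST(S) = { a, c, j, k, m }.
D → j D contributes {j}.
D → '' contributes ''.
D → a T contributes {a}.
Union: FIRST(D) = { a, c, j, k, m, '' }.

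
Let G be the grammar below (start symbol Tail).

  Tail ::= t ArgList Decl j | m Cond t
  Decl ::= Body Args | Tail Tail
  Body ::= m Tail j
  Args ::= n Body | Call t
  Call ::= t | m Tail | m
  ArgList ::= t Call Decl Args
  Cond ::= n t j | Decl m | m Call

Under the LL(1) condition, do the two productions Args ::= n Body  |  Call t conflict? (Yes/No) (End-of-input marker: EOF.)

No

FIRST(n Body) = { n } and FIRST(Call t) = { m, t }.
The FIRST sets are disjoint and neither alternative is nullable — no conflict.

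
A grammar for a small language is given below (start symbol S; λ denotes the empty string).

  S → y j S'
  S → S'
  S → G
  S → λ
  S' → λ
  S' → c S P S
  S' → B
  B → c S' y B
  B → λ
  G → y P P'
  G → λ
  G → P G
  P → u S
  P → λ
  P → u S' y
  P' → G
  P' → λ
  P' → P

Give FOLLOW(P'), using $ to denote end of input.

In G → y P P': P' is at the end, add FOLLOW(G) = { $, c, u, y }.
Union: FOLLOW(P') = { $, c, u, y }.

{ $, c, u, y }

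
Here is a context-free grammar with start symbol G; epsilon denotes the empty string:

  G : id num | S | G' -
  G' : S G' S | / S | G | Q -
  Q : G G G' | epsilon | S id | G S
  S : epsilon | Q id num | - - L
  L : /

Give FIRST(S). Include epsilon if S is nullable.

S : epsilon contributes epsilon.
From S : Q id num: Q nullable, take FIRST(Q) ∪ {id} = { -, /, id }.
S : - - L contributes {-}.
Union: FIRST(S) = { -, /, id, epsilon }.

{ -, /, id, epsilon }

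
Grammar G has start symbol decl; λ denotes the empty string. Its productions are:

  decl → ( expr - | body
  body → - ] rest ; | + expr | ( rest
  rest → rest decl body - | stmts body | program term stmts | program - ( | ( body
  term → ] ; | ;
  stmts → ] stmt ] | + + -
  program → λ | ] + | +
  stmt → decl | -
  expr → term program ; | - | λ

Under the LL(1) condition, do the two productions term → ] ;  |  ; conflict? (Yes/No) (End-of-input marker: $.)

FIRST(] ;) = { ] } and FIRST(;) = { ; }.
The FIRST sets are disjoint and neither alternative is nullable — no conflict.

No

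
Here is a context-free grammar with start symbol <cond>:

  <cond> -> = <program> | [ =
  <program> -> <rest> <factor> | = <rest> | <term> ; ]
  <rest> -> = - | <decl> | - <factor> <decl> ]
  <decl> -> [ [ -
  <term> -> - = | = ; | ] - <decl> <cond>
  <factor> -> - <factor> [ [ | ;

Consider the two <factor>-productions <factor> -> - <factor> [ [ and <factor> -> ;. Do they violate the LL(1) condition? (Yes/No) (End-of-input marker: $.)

FIRST(- <factor> [ [) = { - } and FIRST(;) = { ; }.
The FIRST sets are disjoint and neither alternative is nullable — no conflict.

No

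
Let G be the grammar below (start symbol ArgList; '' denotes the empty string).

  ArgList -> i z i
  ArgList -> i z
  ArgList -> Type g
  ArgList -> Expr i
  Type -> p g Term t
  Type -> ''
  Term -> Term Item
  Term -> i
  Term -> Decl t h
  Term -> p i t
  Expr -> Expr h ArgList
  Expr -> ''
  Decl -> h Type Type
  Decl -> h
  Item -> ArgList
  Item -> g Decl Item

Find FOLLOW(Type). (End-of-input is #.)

{ g, h, i, p, t }

In ArgList -> Type g: add FIRST(g) = { g }.
In Decl -> h Type Type: add FIRST(Type)\{''} = { p }.
  Since Type is nullable, also add FOLLOW(Decl) = { g, h, i, p, t }.
In Decl -> h Type Type: Type is at the end, add FOLLOW(Decl) = { g, h, i, p, t }.
Union: FOLLOW(Type) = { g, h, i, p, t }.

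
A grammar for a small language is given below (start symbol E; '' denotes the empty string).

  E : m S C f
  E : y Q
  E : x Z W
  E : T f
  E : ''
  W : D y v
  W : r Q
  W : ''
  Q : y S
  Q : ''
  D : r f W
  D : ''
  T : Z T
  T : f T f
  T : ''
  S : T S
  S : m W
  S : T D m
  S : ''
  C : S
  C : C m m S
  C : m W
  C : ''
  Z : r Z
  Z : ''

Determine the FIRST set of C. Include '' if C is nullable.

{ f, m, r, '' }

From C : S: add FIRST(S) = { f, m, r, '' } (including '' since S is nullable).
From C : C m m S: C nullable, take FIRST(C) ∪ {m} = { f, m, r }.
C : m W contributes {m}.
C : '' contributes ''.
Union: FIRST(C) = { f, m, r, '' }.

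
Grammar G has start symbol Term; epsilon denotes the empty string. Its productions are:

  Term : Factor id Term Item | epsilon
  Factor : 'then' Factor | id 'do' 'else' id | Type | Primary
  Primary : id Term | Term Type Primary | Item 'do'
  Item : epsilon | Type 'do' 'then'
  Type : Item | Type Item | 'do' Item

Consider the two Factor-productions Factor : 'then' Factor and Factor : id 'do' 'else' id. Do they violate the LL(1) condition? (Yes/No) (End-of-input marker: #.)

No

FIRST('then' Factor) = { 'then' } and FIRST(id 'do' 'else' id) = { id }.
The FIRST sets are disjoint and neither alternative is nullable — no conflict.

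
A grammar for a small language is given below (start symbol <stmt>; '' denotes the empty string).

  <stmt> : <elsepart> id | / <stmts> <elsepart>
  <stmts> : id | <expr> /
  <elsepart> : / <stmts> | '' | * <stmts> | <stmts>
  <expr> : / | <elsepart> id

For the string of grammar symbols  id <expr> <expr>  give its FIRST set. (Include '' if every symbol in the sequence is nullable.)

id is a terminal; add {id} and stop.

{ id }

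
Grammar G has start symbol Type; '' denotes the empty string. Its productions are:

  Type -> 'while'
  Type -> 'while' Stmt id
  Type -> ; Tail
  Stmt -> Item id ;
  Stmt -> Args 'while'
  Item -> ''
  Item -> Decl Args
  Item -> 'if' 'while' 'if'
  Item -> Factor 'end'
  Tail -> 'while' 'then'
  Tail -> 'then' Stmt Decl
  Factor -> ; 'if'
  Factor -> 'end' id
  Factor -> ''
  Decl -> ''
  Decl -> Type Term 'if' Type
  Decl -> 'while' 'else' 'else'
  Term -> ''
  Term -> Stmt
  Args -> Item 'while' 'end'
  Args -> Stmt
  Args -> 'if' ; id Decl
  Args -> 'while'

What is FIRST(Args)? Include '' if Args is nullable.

{ 'end', 'if', 'while', ;, id }

From Args -> Item 'while' 'end': Item nullable, take FIRST(Item) ∪ {'while'} = { 'end', 'if', 'while', ;, id }.
From Args -> Stmt: add FIRST(Stmt) = { 'end', 'if', 'while', ;, id }.
Args -> 'if' ; id Decl contributes {'if'}.
Args -> 'while' contributes {'while'}.
Union: FIRST(Args) = { 'end', 'if', 'while', ;, id }.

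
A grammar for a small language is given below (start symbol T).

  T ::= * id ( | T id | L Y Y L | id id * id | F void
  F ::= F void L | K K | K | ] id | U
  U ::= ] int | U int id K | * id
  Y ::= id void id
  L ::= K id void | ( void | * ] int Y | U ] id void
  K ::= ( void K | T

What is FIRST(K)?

{ (, *, ], id }

K ::= ( void K contributes {(}.
From K ::= T: add FIRST(T) = { (, *, ], id }.
Union: FIRST(K) = { (, *, ], id }.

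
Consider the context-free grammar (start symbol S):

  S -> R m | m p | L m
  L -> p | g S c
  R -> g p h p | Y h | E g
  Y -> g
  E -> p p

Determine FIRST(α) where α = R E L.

{ g, p }

Add FIRST(R) = { g, p }; R is not nullable, stop.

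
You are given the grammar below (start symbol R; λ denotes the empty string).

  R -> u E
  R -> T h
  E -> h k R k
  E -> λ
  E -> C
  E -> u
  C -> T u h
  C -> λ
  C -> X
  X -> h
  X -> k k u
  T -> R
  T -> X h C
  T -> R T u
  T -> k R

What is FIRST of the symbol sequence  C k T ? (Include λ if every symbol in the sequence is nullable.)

{ h, k, u }

Add FIRST(C)\{λ} = { h, k, u }; C is nullable, continue.
k is a terminal; add {k} and stop.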